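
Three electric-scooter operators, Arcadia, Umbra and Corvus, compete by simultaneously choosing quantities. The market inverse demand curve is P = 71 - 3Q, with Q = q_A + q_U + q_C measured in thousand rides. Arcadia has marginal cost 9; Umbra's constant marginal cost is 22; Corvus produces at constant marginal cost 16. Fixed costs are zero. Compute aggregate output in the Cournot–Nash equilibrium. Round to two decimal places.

Arcadia's profit: π_A = (71 - 3Q)q_A - (9q_A). Setting ∂π_A/∂q_A = 0: 62 - 6q_A - 3(q_U + q_C) = 0.
Umbra's first-order condition: 49 - 6q_U - 3(q_A + q_C) = 0.
Corvus's profit: π_C = (71 - 3Q)q_C - (16q_C). Setting ∂π_C/∂q_C = 0: 55 - 6q_C - 3(q_A + q_U) = 0.
Adding the 3 first-order conditions: 166 − 12Q = 0, so Q = 83/6.
Back-substituting: q_A = (62 − 83/2)/3 = 41/6, q_U = (49 − 83/2)/3 = 5/2, q_C = (55 − 83/2)/3 = 9/2.
Total output Q = 41/6 + 5/2 + 9/2 = 83/6.

13.83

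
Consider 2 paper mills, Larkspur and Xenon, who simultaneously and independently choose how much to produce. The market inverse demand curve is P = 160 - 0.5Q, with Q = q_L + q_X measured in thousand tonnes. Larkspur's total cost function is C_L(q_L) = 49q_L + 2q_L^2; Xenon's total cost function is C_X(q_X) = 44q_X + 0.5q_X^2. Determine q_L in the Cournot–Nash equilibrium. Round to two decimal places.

Larkspur's profit: π_L = (160 - 0.5Q)q_L - (49q_L + 2q_L²). Setting ∂π_L/∂q_L = 0: 111 - 5q_L - (1/2)(q_X) = 0.
Xenon's first-order condition: 116 - 2q_X - (1/2)(q_L) = 0.
So q_L = (111 - (1/2)q_X)/5 and q_X = (116 - (1/2)q_L)/2.
Substituting one into the other gives q_L = 656/39 and q_X = 53.7949.

16.82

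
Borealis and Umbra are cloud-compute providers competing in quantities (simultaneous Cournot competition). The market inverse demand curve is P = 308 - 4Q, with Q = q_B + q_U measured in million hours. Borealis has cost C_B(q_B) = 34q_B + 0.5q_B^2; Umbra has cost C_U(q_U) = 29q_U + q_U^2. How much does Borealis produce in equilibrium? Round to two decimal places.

Borealis's profit: π_B = (308 - 4Q)q_B - (34q_B + (1/2)q_B²). Setting ∂π_B/∂q_B = 0: 274 - 9q_B - 4(q_U) = 0.
Umbra's first-order condition: 279 - 10q_U - 4(q_B) = 0.
Rearranging gives the reaction functions q_B = (274 - 4q_U)/9 and q_U = (279 - 4q_B)/10.
Solving the pair: q_B = 812/37, q_U = 1415/74.

21.95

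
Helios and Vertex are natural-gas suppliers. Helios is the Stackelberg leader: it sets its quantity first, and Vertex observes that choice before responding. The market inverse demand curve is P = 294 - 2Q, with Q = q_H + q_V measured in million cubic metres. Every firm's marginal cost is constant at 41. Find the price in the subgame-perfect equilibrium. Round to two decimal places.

104.25

Solve by backward induction. Given q_H, the follower Vertex maximises π_V = (294 - 2q_H - 2q_V)q_V - 41q_V.
Follower FOC: 253 - 2q_H - 4q_V = 0, so q_V(q_H) = (253 - 2q_H)/4.
Helios substitutes q_V(q_H) into its own profit: π_H = q_H(294 - 2q_H - (253 - 2q_H)/2) - 41q_H = (335/2 - q_H)q_H - 41q_H.
Leader FOC: 253/2 - 2q_H = 0, so q_H = 253/4.
Then q_V = (253 - 2·(253/4))/4 = 253/8.
Total output Q = 759/8, so price P = 294 - 2·(759/8) = 417/4.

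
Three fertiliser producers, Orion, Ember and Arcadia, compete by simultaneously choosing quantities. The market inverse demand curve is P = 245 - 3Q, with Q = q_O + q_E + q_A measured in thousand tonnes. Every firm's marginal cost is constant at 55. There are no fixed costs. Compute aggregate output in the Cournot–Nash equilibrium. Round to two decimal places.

47.50

Each firm earns π_i = (245 - 3Q)q_i - 55q_i.
First-order condition (treating rivals' output as given): 190 - 6q_i - 3·Σ_{j≠i} q_j = 0.
By symmetry each firm produces the same amount; substituting Σ_{j≠i} q_j = 2q_i yields q_i = 190/12 = 95/6.
Total output Q = 95/6 + 95/6 + 95/6 = 95/2.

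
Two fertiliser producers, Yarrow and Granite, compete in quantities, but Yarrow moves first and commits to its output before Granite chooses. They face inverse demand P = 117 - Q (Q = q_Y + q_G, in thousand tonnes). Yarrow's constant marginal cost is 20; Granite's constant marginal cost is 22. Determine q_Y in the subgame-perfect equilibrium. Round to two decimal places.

49.50

Solve by backward induction. Given q_Y, the follower Granite maximises π_G = (117 - q_Y - q_G)q_G - 22q_G.
∂π_G/∂q_G = 95 - q_Y - 2q_G = 0 gives the reaction function q_G = (95 - q_Y)/2.
The leader anticipates this reaction. Substituting into P = 117 - Q gives P = 139/2 - (1/2)q_Y, so π_Y = (139/2 - (1/2)q_Y)q_Y - 20q_Y.
The leader's first-order condition 99/2 - q_Y = 0 yields q_Y = 99/2.
Then q_G = (95 - 99/2)/2 = 91/4.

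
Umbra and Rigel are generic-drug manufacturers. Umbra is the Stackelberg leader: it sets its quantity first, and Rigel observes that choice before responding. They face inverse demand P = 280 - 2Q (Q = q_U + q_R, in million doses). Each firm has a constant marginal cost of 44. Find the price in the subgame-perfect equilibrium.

103

Solve by backward induction. Given q_U, the follower Rigel maximises π_R = (280 - 2q_U - 2q_R)q_R - 44q_R.
Follower FOC: 236 - 2q_U - 4q_R = 0, so q_R(q_U) = (236 - 2q_U)/4.
Umbra substitutes q_R(q_U) into its own profit: π_U = q_U(280 - 2q_U - (236 - 2q_U)/2) - 44q_U = (162 - q_U)q_U - 44q_U.
Leader FOC: 118 - 2q_U = 0, so q_U = 59.
Then q_R = (236 - 2·59)/4 = 59/2.
Total output Q = 177/2, so price P = 280 - 2·(177/2) = 103.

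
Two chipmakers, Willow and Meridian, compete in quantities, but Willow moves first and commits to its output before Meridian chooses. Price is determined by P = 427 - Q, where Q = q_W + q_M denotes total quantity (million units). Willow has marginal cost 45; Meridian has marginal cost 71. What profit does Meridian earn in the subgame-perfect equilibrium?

5776

The follower Meridian best-responds to any q_W: π_M = (427 - Q)q_M - 71q_M.
Setting the follower's marginal profit to zero, 356 - q_W - 2q_M = 0, i.e. q_M = (356 - q_W)/2.
The leader anticipates this reaction. Substituting into P = 427 - Q gives P = 249 - (1/2)q_W, so π_W = (249 - (1/2)q_W)q_W - 45q_W.
Maximising: ∂π_W/∂q_W = 204 - q_W = 0, giving q_W = 204.
Then q_M = (356 - 204)/2 = 76.
Price P = 427 - 280 = 147.
Meridian's profit: (147 - 71)·76 = 5776.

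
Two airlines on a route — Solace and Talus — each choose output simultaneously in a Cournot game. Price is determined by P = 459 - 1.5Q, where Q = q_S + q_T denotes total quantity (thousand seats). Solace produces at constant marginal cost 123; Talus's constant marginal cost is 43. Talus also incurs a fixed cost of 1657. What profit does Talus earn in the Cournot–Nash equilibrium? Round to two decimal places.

Solace's profit: π_S = (459 - 1.5Q)q_S - (123q_S). Setting ∂π_S/∂q_S = 0: 336 - 3q_S - (3/2)(q_T) = 0.
Talus's first-order condition: 416 - 3q_T - (3/2)(q_S) = 0.
So q_S = (336 - (3/2)q_T)/3 and q_T = (416 - (3/2)q_S)/3.
Solving the pair: q_S = 512/9, q_T = 992/9.
Price P = 459 - (3/2)·(1504/9) = 625/3.
Talus's profit: (625/3 - 43)·(992/9) - 1657 = 16566.4074.

16566.41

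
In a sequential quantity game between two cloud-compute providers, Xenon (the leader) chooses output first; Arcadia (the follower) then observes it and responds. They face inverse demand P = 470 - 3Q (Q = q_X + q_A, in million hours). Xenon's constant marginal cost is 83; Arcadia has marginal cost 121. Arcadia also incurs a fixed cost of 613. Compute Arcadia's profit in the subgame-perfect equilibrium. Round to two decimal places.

Solve by backward induction. Given q_X, the follower Arcadia maximises π_A = (470 - 3q_X - 3q_A)q_A - 121q_A.
∂π_A/∂q_A = 349 - 3q_X - 6q_A = 0 gives the reaction function q_A = (349 - 3q_X)/6.
Xenon substitutes q_A(q_X) into its own profit: π_X = q_X(470 - 3q_X - (349 - 3q_X)/2) - 83q_X = (591/2 - (3/2)q_X)q_X - 83q_X.
Maximising: ∂π_X/∂q_X = 425/2 - 3q_X = 0, giving q_X = 425/6.
Then q_A = (349 - 3·(425/6))/6 = 91/4.
Price P = 470 - 3·(1123/12) = 757/4.
Arcadia's profit: (757/4 - 121)·(91/4) - 613 = 939.6875.

939.69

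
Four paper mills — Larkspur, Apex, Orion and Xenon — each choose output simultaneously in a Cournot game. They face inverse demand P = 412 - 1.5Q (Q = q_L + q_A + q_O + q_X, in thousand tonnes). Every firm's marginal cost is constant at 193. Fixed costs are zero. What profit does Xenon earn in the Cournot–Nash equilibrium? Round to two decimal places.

A representative firm's profit is π_i = q_i(412 - 1.5Q) - 193q_i.
First-order condition (treating rivals' output as given): 219 - 3q_i - (3/2)·Σ_{j≠i} q_j = 0.
With identical firms every q_j equals q_i, so Σ_{j≠i} q_j = 3q_i and 219 = (15/2)q_i, giving q_i = 146/5.
Price P = 412 - (3/2)·(584/5) = 1184/5.
Xenon's profit: (1184/5 - 193)·(146/5) = 1278.9600.

1278.96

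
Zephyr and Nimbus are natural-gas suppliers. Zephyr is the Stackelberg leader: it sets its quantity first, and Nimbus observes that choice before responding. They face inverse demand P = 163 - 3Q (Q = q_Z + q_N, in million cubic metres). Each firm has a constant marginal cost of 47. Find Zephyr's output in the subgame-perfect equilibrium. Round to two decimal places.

19.33

The follower Nimbus best-responds to any q_Z: π_N = (163 - 3Q)q_N - 47q_N.
∂π_N/∂q_N = 116 - 3q_Z - 6q_N = 0 gives the reaction function q_N = (116 - 3q_Z)/6.
Zephyr substitutes q_N(q_Z) into its own profit: π_Z = q_Z(163 - 3q_Z - (116 - 3q_Z)/2) - 47q_Z = (105 - (3/2)q_Z)q_Z - 47q_Z.
The leader's first-order condition 58 - 3q_Z = 0 yields q_Z = 58/3.
Then q_N = (116 - 3·(58/3))/6 = 29/3.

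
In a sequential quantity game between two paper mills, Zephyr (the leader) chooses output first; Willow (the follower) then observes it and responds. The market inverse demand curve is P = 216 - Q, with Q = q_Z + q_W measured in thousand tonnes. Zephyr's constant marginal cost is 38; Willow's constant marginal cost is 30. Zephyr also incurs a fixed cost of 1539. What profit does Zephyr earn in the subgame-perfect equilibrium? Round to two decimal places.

Solve by backward induction. Given q_Z, the follower Willow maximises π_W = (216 - q_Z - q_W)q_W - 30q_W.
∂π_W/∂q_W = 186 - q_Z - 2q_W = 0 gives the reaction function q_W = (186 - q_Z)/2.
The leader anticipates this reaction. Substituting into P = 216 - Q gives P = 123 - (1/2)q_Z, so π_Z = (123 - (1/2)q_Z)q_Z - 38q_Z.
The leader's first-order condition 85 - q_Z = 0 yields q_Z = 85.
Then q_W = (186 - 85)/2 = 101/2.
Price P = 216 - 271/2 = 161/2.
Zephyr's profit: (161/2 - 38)·85 - 1539 = 2073.5000.

2073.50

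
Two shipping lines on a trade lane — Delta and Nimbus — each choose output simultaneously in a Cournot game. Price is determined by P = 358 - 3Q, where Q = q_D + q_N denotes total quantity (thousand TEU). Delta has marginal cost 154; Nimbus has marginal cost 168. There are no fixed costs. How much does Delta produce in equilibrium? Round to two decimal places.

Delta's profit: π_D = (358 - 3Q)q_D - (154q_D). Setting ∂π_D/∂q_D = 0: 204 - 6q_D - 3(q_N) = 0.
Nimbus's profit: π_N = (358 - 3Q)q_N - (168q_N). Setting ∂π_N/∂q_N = 0: 190 - 6q_N - 3(q_D) = 0.
Rearranging gives the reaction functions q_D = (204 - 3q_N)/6 and q_N = (190 - 3q_D)/6.
Solving the pair: q_D = 218/9, q_N = 176/9.

24.22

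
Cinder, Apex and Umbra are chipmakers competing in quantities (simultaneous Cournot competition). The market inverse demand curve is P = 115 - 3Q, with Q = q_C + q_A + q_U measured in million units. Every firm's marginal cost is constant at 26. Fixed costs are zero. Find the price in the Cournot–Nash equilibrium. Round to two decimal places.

48.25

A representative firm's profit is π_i = q_i(115 - 3Q) - 26q_i.
First-order condition (treating rivals' output as given): 89 - 6q_i - 3·Σ_{j≠i} q_j = 0.
With identical firms every q_j equals q_i, so Σ_{j≠i} q_j = 2q_i and 89 = 12q_i, giving q_i = 89/12.
Total output Q = 89/4, so price P = 115 - 3·(89/4) = 193/4.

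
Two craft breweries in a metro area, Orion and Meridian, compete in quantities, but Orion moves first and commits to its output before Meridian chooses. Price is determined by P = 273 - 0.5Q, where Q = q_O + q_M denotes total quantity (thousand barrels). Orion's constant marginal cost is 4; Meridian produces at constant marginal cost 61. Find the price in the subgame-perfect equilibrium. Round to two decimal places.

The follower Meridian best-responds to any q_O: π_M = (273 - 0.5Q)q_M - 61q_M.
Setting the follower's marginal profit to zero, 212 - (1/2)q_O - q_M = 0, i.e. q_M = (212 - (1/2)q_O).
Orion substitutes q_M(q_O) into its own profit: π_O = q_O(273 - (1/2)q_O - (212 - (1/2)q_O)/2) - 4q_O = (167 - (1/4)q_O)q_O - 4q_O.
The leader's first-order condition 163 - (1/2)q_O = 0 yields q_O = 326.
Then q_M = (212 - (1/2)·326) = 49.
Total output Q = 375, so price P = 273 - (1/2)·375 = 171/2.

85.50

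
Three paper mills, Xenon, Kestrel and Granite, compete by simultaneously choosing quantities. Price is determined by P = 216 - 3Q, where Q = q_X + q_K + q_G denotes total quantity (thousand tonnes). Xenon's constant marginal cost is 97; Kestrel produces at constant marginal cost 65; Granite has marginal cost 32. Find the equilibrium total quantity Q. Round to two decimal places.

Xenon's profit: π_X = (216 - 3Q)q_X - (97q_X). Setting ∂π_X/∂q_X = 0: 119 - 6q_X - 3(q_K + q_G) = 0.
Kestrel's profit: π_K = (216 - 3Q)q_K - (65q_K). Setting ∂π_K/∂q_K = 0: 151 - 6q_K - 3(q_X + q_G) = 0.
Granite's profit: π_G = (216 - 3Q)q_G - (32q_G). Setting ∂π_G/∂q_G = 0: 184 - 6q_G - 3(q_X + q_K) = 0.
Adding the 3 first-order conditions: 454 − 12Q = 0, so Q = 227/6.
Back-substituting: q_X = (119 − 227/2)/3 = 11/6, q_K = (151 − 227/2)/3 = 25/2, q_G = (184 − 227/2)/3 = 47/2.
Total output Q = 11/6 + 25/2 + 47/2 = 227/6.

37.83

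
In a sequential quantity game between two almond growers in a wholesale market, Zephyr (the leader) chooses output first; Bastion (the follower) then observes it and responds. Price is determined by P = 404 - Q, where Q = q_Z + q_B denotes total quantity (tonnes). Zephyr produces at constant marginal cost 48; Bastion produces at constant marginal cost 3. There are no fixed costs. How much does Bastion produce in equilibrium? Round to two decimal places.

The follower Bastion best-responds to any q_Z: π_B = (404 - Q)q_B - 3q_B.
∂π_B/∂q_B = 401 - q_Z - 2q_B = 0 gives the reaction function q_B = (401 - q_Z)/2.
The leader anticipates this reaction. Substituting into P = 404 - Q gives P = 407/2 - (1/2)q_Z, so π_Z = (407/2 - (1/2)q_Z)q_Z - 48q_Z.
Maximising: ∂π_Z/∂q_Z = 311/2 - q_Z = 0, giving q_Z = 311/2.
Then q_B = (401 - 311/2)/2 = 491/4.

122.75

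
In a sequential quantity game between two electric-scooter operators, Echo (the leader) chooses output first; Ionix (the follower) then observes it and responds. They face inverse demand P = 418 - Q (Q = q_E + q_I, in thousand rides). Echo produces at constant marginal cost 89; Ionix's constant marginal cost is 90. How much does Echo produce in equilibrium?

The follower Ionix best-responds to any q_E: π_I = (418 - Q)q_I - 90q_I.
∂π_I/∂q_I = 328 - q_E - 2q_I = 0 gives the reaction function q_I = (328 - q_E)/2.
Echo substitutes q_I(q_E) into its own profit: π_E = q_E(418 - q_E - (328 - q_E)/2) - 89q_E = (254 - (1/2)q_E)q_E - 89q_E.
Leader FOC: 165 - q_E = 0, so q_E = 165.
Then q_I = (328 - 165)/2 = 163/2.

165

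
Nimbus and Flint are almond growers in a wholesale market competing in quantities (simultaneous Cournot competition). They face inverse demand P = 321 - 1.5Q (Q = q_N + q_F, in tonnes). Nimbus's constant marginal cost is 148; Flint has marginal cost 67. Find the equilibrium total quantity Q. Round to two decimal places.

Nimbus's profit: π_N = (321 - 1.5Q)q_N - (148q_N). Setting ∂π_N/∂q_N = 0: 173 - 3q_N - (3/2)(q_F) = 0.
Flint's profit: π_F = (321 - 1.5Q)q_F - (67q_F). Setting ∂π_F/∂q_F = 0: 254 - 3q_F - (3/2)(q_N) = 0.
Best responses: q_N = (173 - (3/2)q_F)/3, q_F = (254 - (3/2)q_N)/3.
Solving the pair: q_N = 184/9, q_F = 670/9.
Total output Q = 184/9 + 670/9 = 854/9.

94.89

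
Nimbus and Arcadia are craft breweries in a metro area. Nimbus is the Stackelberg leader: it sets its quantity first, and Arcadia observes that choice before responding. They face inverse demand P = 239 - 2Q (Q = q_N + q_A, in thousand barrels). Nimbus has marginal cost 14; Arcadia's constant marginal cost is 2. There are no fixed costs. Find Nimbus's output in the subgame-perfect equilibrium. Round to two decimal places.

The follower Arcadia best-responds to any q_N: π_A = (239 - 2Q)q_A - 2q_A.
∂π_A/∂q_A = 237 - 2q_N - 4q_A = 0 gives the reaction function q_A = (237 - 2q_N)/4.
The leader anticipates this reaction. Substituting into P = 239 - 2Q gives P = 241/2 - q_N, so π_N = (241/2 - q_N)q_N - 14q_N.
Leader FOC: 213/2 - 2q_N = 0, so q_N = 213/4.
Then q_A = (237 - 2·(213/4))/4 = 261/8.

53.25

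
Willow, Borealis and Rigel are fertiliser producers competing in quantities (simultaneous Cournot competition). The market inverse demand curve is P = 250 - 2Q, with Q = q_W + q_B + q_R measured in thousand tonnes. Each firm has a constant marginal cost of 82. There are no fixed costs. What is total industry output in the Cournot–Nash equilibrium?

A representative firm's profit is π_i = q_i(250 - 2Q) - 82q_i.
First-order condition (treating rivals' output as given): 168 - 4q_i - 2·Σ_{j≠i} q_j = 0.
By symmetry each firm produces the same amount; substituting Σ_{j≠i} q_j = 2q_i yields q_i = 168/8 = 21.
Total output Q = 21 + 21 + 21 = 63.

63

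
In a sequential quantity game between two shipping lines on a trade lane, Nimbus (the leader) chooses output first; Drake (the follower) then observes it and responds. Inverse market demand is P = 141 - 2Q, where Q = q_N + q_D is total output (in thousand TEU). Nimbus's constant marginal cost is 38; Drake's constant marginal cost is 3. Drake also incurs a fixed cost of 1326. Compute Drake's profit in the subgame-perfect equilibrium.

The follower Drake best-responds to any q_N: π_D = (141 - 2Q)q_D - 3q_D.
Follower FOC: 138 - 2q_N - 4q_D = 0, so q_D(q_N) = (138 - 2q_N)/4.
The leader anticipates this reaction. Substituting into P = 141 - 2Q gives P = 72 - q_N, so π_N = (72 - q_N)q_N - 38q_N.
The leader's first-order condition 34 - 2q_N = 0 yields q_N = 17.
Then q_D = (138 - 2·17)/4 = 26.
Price P = 141 - 2·43 = 55.
Drake's profit: (55 - 3)·26 - 1326 = 26.

26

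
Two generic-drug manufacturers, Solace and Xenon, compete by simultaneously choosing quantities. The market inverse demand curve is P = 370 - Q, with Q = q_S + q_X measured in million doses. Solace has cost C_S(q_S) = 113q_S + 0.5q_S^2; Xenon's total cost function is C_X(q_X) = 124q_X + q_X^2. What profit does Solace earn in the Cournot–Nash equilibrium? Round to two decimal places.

Solace's profit: π_S = (370 - Q)q_S - (113q_S + (1/2)q_S²). Setting ∂π_S/∂q_S = 0: 257 - 3q_S - (q_X) = 0.
Xenon's profit: π_X = (370 - Q)q_X - (124q_X + q_X²). Setting ∂π_X/∂q_X = 0: 246 - 4q_X - (q_S) = 0.
So q_S = (257 - q_X)/3 and q_X = (246 - q_S)/4.
Solving the pair: q_S = 782/11, q_X = 481/11.
Price P = 370 - 1263/11 = 255.1818.
Solace's profit: 255.1818·(782/11) - 113·(782/11) - (1/2)(782/11)² = 7580.8760.

7580.88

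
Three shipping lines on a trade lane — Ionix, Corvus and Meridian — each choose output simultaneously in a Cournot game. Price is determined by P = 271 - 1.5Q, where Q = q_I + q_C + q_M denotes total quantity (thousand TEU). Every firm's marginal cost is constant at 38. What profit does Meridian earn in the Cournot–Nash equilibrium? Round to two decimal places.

A representative firm's profit is π_i = q_i(271 - 1.5Q) - 38q_i.
Setting ∂π_i/∂q_i = 0 with rivals' quantities fixed: 233 - 3q_i - (3/2)·Σ_{j≠i} q_j = 0.
By symmetry each firm produces the same amount; substituting Σ_{j≠i} q_j = 2q_i yields q_i = 233/6.
Price P = 271 - (3/2)·(233/2) = 385/4.
Meridian's profit: (385/4 - 38)·(233/6) = 2262.0417.

2262.04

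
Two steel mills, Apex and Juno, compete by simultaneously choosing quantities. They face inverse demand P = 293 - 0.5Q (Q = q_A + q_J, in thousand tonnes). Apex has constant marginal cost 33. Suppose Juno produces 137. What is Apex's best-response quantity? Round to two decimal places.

With the rival's output fixed at 137, Apex's profit is π_A = (293 - (1/2)·137 - (1/2)q_A)q_A - (33q_A) = (449/2 - (1/2)q_A)q_A - (33q_A).
∂π_A/∂q_A = 383/2 - q_A = 0, so q_A = 383/2.

191.50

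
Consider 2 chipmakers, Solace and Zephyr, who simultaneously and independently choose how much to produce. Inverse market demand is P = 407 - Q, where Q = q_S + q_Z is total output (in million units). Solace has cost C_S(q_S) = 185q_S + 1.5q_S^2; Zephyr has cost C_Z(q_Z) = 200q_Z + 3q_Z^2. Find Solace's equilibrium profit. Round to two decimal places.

Solace's profit: π_S = (407 - Q)q_S - (185q_S + (3/2)q_S²). Setting ∂π_S/∂q_S = 0: 222 - 5q_S - (q_Z) = 0.
Zephyr's first-order condition: 207 - 8q_Z - (q_S) = 0.
Best responses: q_S = (222 - q_Z)/5, q_Z = (207 - q_S)/8.
Solving the pair: q_S = 523/13, q_Z = 271/13.
Price P = 407 - 794/13 = 345.9231.
Solace's profit: 345.9231·(523/13) - 185·(523/13) - (3/2)(523/13)² = 4046.2870.

4046.29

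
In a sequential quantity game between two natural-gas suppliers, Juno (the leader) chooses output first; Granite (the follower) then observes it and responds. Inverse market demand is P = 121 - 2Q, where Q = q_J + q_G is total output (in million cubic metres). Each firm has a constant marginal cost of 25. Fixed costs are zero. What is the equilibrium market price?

Solve by backward induction. Given q_J, the follower Granite maximises π_G = (121 - 2q_J - 2q_G)q_G - 25q_G.
Setting the follower's marginal profit to zero, 96 - 2q_J - 4q_G = 0, i.e. q_G = (96 - 2q_J)/4.
The leader anticipates this reaction. Substituting into P = 121 - 2Q gives P = 73 - q_J, so π_J = (73 - q_J)q_J - 25q_J.
The leader's first-order condition 48 - 2q_J = 0 yields q_J = 24.
Then q_G = (96 - 2·24)/4 = 12.
Total output Q = 36, so price P = 121 - 2·36 = 49.

49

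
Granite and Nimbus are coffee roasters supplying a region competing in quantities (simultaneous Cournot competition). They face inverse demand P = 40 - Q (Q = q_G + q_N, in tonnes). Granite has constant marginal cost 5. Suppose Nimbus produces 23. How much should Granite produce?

6

With the rival's output fixed at 23, Granite's profit is π_G = (40 - 23 - q_G)q_G - (5q_G) = (17 - q_G)q_G - (5q_G).
∂π_G/∂q_G = 12 - 2q_G = 0, so q_G = 6.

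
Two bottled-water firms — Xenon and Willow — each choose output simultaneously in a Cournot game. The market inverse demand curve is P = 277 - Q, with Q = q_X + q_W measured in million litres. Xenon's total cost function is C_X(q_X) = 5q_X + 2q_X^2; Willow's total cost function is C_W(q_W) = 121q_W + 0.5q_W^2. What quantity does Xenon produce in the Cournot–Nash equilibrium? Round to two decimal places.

38.82

Xenon's profit: π_X = (277 - Q)q_X - (5q_X + 2q_X²). Setting ∂π_X/∂q_X = 0: 272 - 6q_X - (q_W) = 0.
Willow's profit: π_W = (277 - Q)q_W - (121q_W + (1/2)q_W²). Setting ∂π_W/∂q_W = 0: 156 - 3q_W - (q_X) = 0.
So q_X = (272 - q_W)/6 and q_W = (156 - q_X)/3.
Solving the pair: q_X = 660/17, q_W = 664/17.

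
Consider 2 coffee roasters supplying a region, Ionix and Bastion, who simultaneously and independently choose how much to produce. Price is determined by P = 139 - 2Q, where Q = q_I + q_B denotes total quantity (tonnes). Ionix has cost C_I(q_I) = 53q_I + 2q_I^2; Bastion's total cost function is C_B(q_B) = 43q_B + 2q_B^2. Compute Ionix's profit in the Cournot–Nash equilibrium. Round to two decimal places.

Ionix's profit: π_I = (139 - 2Q)q_I - (53q_I + 2q_I²). Setting ∂π_I/∂q_I = 0: 86 - 8q_I - 2(q_B) = 0.
Bastion's profit: π_B = (139 - 2Q)q_B - (43q_B + 2q_B²). Setting ∂π_B/∂q_B = 0: 96 - 8q_B - 2(q_I) = 0.
Best responses: q_I = (86 - 2q_B)/8, q_B = (96 - 2q_I)/8.
Solving the pair: q_I = 124/15, q_B = 149/15.
Price P = 139 - 2·(91/5) = 513/5.
Ionix's profit: (513/5)·(124/15) - 53·(124/15) - 2(124/15)² = 273.3511.

273.35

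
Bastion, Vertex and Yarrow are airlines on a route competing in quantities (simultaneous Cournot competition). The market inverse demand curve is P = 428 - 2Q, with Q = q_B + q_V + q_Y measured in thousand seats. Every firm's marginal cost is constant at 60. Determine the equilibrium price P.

152

Each firm earns π_i = (428 - 2Q)q_i - 60q_i.
First-order condition (treating rivals' output as given): 368 - 4q_i - 2·Σ_{j≠i} q_j = 0.
By symmetry each firm produces the same amount; substituting Σ_{j≠i} q_j = 2q_i yields q_i = 368/8 = 46.
Total output Q = 138, so price P = 428 - 2·138 = 152.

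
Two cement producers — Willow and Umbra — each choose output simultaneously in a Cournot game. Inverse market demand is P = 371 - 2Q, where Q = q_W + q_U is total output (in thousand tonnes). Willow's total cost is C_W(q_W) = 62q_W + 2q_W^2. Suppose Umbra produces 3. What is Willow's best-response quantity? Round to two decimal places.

With the rival's output fixed at 3, Willow's profit is π_W = (371 - 2·3 - 2q_W)q_W - (62q_W + 2q_W²) = (365 - 2q_W)q_W - (62q_W + 2q_W²).
∂π_W/∂q_W = 303 - 8q_W = 0, so q_W = 303/8.

37.88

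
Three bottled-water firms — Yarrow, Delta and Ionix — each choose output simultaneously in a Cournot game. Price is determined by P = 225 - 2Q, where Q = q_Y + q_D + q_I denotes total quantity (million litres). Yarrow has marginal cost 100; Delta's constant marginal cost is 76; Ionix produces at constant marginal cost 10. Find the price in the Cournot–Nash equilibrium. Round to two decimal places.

102.75

Yarrow's profit: π_Y = (225 - 2Q)q_Y - (100q_Y). Setting ∂π_Y/∂q_Y = 0: 125 - 4q_Y - 2(q_D + q_I) = 0.
Delta's first-order condition: 149 - 4q_D - 2(q_Y + q_I) = 0.
Ionix's first-order condition: 215 - 4q_I - 2(q_Y + q_D) = 0.
Summing all 3 equations gives 489 − 8Q = 0, hence Q = 489/8.
Back-substituting: q_Y = (125 − 489/4)/2 = 11/8, q_D = (149 − 489/4)/2 = 107/8, q_I = (215 − 489/4)/2 = 371/8.
Total output Q = 489/8, so price P = 225 - 2·(489/8) = 411/4.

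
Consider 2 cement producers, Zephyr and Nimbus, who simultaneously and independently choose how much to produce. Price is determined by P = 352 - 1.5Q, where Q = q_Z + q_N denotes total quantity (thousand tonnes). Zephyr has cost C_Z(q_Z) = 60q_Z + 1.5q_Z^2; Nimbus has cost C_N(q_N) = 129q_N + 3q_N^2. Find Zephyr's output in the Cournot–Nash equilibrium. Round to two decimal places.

Zephyr's profit: π_Z = (352 - 1.5Q)q_Z - (60q_Z + (3/2)q_Z²). Setting ∂π_Z/∂q_Z = 0: 292 - 6q_Z - (3/2)(q_N) = 0.
Nimbus's first-order condition: 223 - 9q_N - (3/2)(q_Z) = 0.
Best responses: q_Z = (292 - (3/2)q_N)/6, q_N = (223 - (3/2)q_Z)/9.
Substituting one into the other gives q_Z = 44.3188 and q_N = 400/23.

44.32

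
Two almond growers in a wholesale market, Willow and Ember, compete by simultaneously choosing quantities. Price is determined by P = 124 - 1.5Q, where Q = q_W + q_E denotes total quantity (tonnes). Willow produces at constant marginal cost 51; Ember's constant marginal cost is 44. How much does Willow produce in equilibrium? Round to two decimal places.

Willow's profit: π_W = (124 - 1.5Q)q_W - (51q_W). Setting ∂π_W/∂q_W = 0: 73 - 3q_W - (3/2)(q_E) = 0.
Ember's profit: π_E = (124 - 1.5Q)q_E - (44q_E). Setting ∂π_E/∂q_E = 0: 80 - 3q_E - (3/2)(q_W) = 0.
Best responses: q_W = (73 - (3/2)q_E)/3, q_E = (80 - (3/2)q_W)/3.
Substituting one into the other gives q_W = 44/3 and q_E = 58/3.

14.67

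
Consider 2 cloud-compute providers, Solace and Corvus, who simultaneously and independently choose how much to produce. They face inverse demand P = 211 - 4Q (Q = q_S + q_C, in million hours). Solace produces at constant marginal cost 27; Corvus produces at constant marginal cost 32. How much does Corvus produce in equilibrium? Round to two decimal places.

14.50

Solace's profit: π_S = (211 - 4Q)q_S - (27q_S). Setting ∂π_S/∂q_S = 0: 184 - 8q_S - 4(q_C) = 0.
Corvus's profit: π_C = (211 - 4Q)q_C - (32q_C). Setting ∂π_C/∂q_C = 0: 179 - 8q_C - 4(q_S) = 0.
Best responses: q_S = (184 - 4q_C)/8, q_C = (179 - 4q_S)/8.
Substituting one into the other gives q_S = 63/4 and q_C = 29/2.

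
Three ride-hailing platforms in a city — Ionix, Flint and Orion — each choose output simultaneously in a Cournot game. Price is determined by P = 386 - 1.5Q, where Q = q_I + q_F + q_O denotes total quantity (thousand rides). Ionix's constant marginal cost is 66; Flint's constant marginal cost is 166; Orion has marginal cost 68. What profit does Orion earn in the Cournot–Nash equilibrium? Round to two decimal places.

7141.50

Ionix's profit: π_I = (386 - 1.5Q)q_I - (66q_I). Setting ∂π_I/∂q_I = 0: 320 - 3q_I - (3/2)(q_F + q_O) = 0.
Flint's profit: π_F = (386 - 1.5Q)q_F - (166q_F). Setting ∂π_F/∂q_F = 0: 220 - 3q_F - (3/2)(q_I + q_O) = 0.
Orion's first-order condition: 318 - 3q_O - (3/2)(q_I + q_F) = 0.
Summing all 3 equations gives 858 − 6Q = 0, hence Q = 143.
Back-substituting: q_I = (320 − 429/2)/(3/2) = 211/3, q_F = (220 − 429/2)/(3/2) = 11/3, q_O = (318 − 429/2)/(3/2) = 69.
Price P = 386 - (3/2)·143 = 343/2.
Orion's profit: (343/2 - 68)·69 = 7141.5000.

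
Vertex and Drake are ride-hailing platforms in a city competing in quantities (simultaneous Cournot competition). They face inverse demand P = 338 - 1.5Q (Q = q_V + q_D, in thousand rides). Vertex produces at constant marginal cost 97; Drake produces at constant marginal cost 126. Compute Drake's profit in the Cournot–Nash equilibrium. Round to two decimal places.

Vertex's profit: π_V = (338 - 1.5Q)q_V - (97q_V). Setting ∂π_V/∂q_V = 0: 241 - 3q_V - (3/2)(q_D) = 0.
Drake's profit: π_D = (338 - 1.5Q)q_D - (126q_D). Setting ∂π_D/∂q_D = 0: 212 - 3q_D - (3/2)(q_V) = 0.
So q_V = (241 - (3/2)q_D)/3 and q_D = (212 - (3/2)q_V)/3.
Substituting one into the other gives q_V = 60 and q_D = 122/3.
Price P = 338 - (3/2)·(302/3) = 187.
Drake's profit: (187 - 126)·(122/3) = 2480.6667.

2480.67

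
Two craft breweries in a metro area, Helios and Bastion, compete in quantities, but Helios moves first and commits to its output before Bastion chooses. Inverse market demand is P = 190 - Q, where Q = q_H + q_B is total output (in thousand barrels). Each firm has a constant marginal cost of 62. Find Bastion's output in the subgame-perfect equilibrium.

32

The follower Bastion best-responds to any q_H: π_B = (190 - Q)q_B - 62q_B.
∂π_B/∂q_B = 128 - q_H - 2q_B = 0 gives the reaction function q_B = (128 - q_H)/2.
Helios substitutes q_B(q_H) into its own profit: π_H = q_H(190 - q_H - (128 - q_H)/2) - 62q_H = (126 - (1/2)q_H)q_H - 62q_H.
Leader FOC: 64 - q_H = 0, so q_H = 64.
Then q_B = (128 - 64)/2 = 32.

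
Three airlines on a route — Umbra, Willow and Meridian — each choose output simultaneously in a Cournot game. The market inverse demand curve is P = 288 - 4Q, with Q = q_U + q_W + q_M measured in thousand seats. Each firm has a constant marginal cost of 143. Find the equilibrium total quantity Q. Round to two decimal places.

Each firm earns π_i = (288 - 4Q)q_i - 143q_i.
Setting ∂π_i/∂q_i = 0 with rivals' quantities fixed: 145 - 8q_i - 4·Σ_{j≠i} q_j = 0.
By symmetry each firm produces the same amount; substituting Σ_{j≠i} q_j = 2q_i yields q_i = 145/16.
Total output Q = 145/16 + 145/16 + 145/16 = 435/16.

27.19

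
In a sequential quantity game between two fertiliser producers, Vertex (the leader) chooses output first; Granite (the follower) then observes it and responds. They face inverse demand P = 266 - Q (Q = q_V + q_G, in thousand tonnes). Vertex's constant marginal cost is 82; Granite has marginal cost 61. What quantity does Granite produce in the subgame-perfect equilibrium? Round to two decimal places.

61.75

The follower Granite best-responds to any q_V: π_G = (266 - Q)q_G - 61q_G.
Follower FOC: 205 - q_V - 2q_G = 0, so q_G(q_V) = (205 - q_V)/2.
The leader anticipates this reaction. Substituting into P = 266 - Q gives P = 327/2 - (1/2)q_V, so π_V = (327/2 - (1/2)q_V)q_V - 82q_V.
The leader's first-order condition 163/2 - q_V = 0 yields q_V = 163/2.
Then q_G = (205 - 163/2)/2 = 247/4.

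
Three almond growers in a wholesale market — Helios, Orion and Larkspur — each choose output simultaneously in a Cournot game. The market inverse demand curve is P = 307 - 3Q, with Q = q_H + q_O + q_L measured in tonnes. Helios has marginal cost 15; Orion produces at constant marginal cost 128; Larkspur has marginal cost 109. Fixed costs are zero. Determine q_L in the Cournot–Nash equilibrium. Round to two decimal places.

10.25

Helios's profit: π_H = (307 - 3Q)q_H - (15q_H). Setting ∂π_H/∂q_H = 0: 292 - 6q_H - 3(q_O + q_L) = 0.
Orion's first-order condition: 179 - 6q_O - 3(q_H + q_L) = 0.
Larkspur's profit: π_L = (307 - 3Q)q_L - (109q_L). Setting ∂π_L/∂q_L = 0: 198 - 6q_L - 3(q_H + q_O) = 0.
Adding the 3 conditions: 669 − 6Q − 6Q = 0, i.e. Q = 223/4.
Back-substituting: q_H = (292 − 669/4)/3 = 499/12, q_O = (179 − 669/4)/3 = 47/12, q_L = (198 − 669/4)/3 = 41/4.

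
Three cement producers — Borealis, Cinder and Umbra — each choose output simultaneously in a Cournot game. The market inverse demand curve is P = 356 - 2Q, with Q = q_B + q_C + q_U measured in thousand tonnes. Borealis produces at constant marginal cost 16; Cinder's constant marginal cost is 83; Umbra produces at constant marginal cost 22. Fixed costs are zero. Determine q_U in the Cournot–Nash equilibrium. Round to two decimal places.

Borealis's profit: π_B = (356 - 2Q)q_B - (16q_B). Setting ∂π_B/∂q_B = 0: 340 - 4q_B - 2(q_C + q_U) = 0.
Cinder's profit: π_C = (356 - 2Q)q_C - (83q_C). Setting ∂π_C/∂q_C = 0: 273 - 4q_C - 2(q_B + q_U) = 0.
Umbra's first-order condition: 334 - 4q_U - 2(q_B + q_C) = 0.
Summing all 3 equations gives 947 − 8Q = 0, hence Q = 947/8.
Back-substituting: q_B = (340 − 947/4)/2 = 413/8, q_C = (273 − 947/4)/2 = 145/8, q_U = (334 − 947/4)/2 = 389/8.

48.63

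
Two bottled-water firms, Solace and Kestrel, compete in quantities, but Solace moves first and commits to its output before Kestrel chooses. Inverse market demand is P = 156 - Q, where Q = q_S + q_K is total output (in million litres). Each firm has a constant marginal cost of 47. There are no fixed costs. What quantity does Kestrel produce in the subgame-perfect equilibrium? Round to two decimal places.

Solve by backward induction. Given q_S, the follower Kestrel maximises π_K = (156 - q_S - q_K)q_K - 47q_K.
∂π_K/∂q_K = 109 - q_S - 2q_K = 0 gives the reaction function q_K = (109 - q_S)/2.
Solace substitutes q_K(q_S) into its own profit: π_S = q_S(156 - q_S - (109 - q_S)/2) - 47q_S = (203/2 - (1/2)q_S)q_S - 47q_S.
Maximising: ∂π_S/∂q_S = 109/2 - q_S = 0, giving q_S = 109/2.
Then q_K = (109 - 109/2)/2 = 109/4.

27.25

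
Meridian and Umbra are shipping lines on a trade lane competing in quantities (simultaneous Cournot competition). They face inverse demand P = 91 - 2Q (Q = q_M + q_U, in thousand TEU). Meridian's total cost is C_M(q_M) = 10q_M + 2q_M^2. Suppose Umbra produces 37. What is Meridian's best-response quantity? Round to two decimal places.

With the rival's output fixed at 37, Meridian's profit is π_M = (91 - 2·37 - 2q_M)q_M - (10q_M + 2q_M²) = (17 - 2q_M)q_M - (10q_M + 2q_M²).
∂π_M/∂q_M = 7 - 8q_M = 0, so q_M = 7/8.

0.88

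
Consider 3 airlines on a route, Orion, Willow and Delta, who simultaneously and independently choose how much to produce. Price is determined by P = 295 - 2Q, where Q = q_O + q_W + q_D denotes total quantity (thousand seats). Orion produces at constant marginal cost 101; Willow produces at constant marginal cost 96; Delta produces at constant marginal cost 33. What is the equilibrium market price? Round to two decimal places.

Orion's profit: π_O = (295 - 2Q)q_O - (101q_O). Setting ∂π_O/∂q_O = 0: 194 - 4q_O - 2(q_W + q_D) = 0.
Willow's first-order condition: 199 - 4q_W - 2(q_O + q_D) = 0.
Delta's first-order condition: 262 - 4q_D - 2(q_O + q_W) = 0.
Summing all 3 equations gives 655 − 8Q = 0, hence Q = 655/8.
Back-substituting: q_O = (194 − 655/4)/2 = 121/8, q_W = (199 − 655/4)/2 = 141/8, q_D = (262 − 655/4)/2 = 393/8.
Total output Q = 655/8, so price P = 295 - 2·(655/8) = 525/4.

131.25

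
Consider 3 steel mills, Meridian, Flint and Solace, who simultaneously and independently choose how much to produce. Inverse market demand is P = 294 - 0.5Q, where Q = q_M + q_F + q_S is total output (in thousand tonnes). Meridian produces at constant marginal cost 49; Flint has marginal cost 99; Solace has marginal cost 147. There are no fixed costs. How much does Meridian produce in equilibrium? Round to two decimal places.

196.50

Meridian's profit: π_M = (294 - 0.5Q)q_M - (49q_M). Setting ∂π_M/∂q_M = 0: 245 - q_M - (1/2)(q_F + q_S) = 0.
Flint's first-order condition: 195 - q_F - (1/2)(q_M + q_S) = 0.
Solace's profit: π_S = (294 - 0.5Q)q_S - (147q_S). Setting ∂π_S/∂q_S = 0: 147 - q_S - (1/2)(q_M + q_F) = 0.
Adding the 3 first-order conditions: 587 − 2Q = 0, so Q = 587/2.
Back-substituting: q_M = (245 − 587/4)/(1/2) = 393/2, q_F = (195 − 587/4)/(1/2) = 193/2, q_S = (147 − 587/4)/(1/2) = 1/2.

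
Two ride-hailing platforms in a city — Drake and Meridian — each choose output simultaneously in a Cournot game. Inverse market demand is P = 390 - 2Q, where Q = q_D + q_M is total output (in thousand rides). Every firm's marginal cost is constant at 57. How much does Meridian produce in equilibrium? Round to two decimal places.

A representative firm's profit is π_i = q_i(390 - 2Q) - 57q_i.
Setting ∂π_i/∂q_i = 0 with rivals' quantities fixed: 333 - 4q_i - 2q_j = 0.
With identical firms every q_j equals q_i, so q_j = q_i and 333 = 6q_i, giving q_i = 111/2.

55.50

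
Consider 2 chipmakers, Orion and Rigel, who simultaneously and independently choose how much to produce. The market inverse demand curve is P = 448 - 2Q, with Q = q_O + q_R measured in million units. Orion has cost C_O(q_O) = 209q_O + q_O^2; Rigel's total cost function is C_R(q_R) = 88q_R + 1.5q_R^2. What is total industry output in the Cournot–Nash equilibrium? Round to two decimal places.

69.34

Orion's profit: π_O = (448 - 2Q)q_O - (209q_O + q_O²). Setting ∂π_O/∂q_O = 0: 239 - 6q_O - 2(q_R) = 0.
Rigel's first-order condition: 360 - 7q_R - 2(q_O) = 0.
So q_O = (239 - 2q_R)/6 and q_R = (360 - 2q_O)/7.
Substituting one into the other gives q_O = 953/38 and q_R = 841/19.
Total output Q = 953/38 + 841/19 = 69.3421.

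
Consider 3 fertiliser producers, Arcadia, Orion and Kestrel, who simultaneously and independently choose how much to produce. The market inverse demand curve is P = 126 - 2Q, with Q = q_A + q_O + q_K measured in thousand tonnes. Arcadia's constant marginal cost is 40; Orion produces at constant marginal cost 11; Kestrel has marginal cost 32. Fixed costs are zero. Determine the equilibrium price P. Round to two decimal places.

52.25

Arcadia's profit: π_A = (126 - 2Q)q_A - (40q_A). Setting ∂π_A/∂q_A = 0: 86 - 4q_A - 2(q_O + q_K) = 0.
Orion's first-order condition: 115 - 4q_O - 2(q_A + q_K) = 0.
Kestrel's first-order condition: 94 - 4q_K - 2(q_A + q_O) = 0.
Adding the 3 first-order conditions: 295 − 8Q = 0, so Q = 295/8.
Back-substituting: q_A = (86 − 295/4)/2 = 49/8, q_O = (115 − 295/4)/2 = 165/8, q_K = (94 − 295/4)/2 = 81/8.
Total output Q = 295/8, so price P = 126 - 2·(295/8) = 209/4.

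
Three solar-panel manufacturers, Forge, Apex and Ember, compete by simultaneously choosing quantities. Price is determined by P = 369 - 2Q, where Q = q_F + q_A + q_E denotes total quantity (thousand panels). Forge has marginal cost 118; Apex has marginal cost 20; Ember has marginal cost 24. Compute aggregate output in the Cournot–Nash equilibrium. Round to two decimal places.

118.13

Forge's profit: π_F = (369 - 2Q)q_F - (118q_F). Setting ∂π_F/∂q_F = 0: 251 - 4q_F - 2(q_A + q_E) = 0.
Apex's profit: π_A = (369 - 2Q)q_A - (20q_A). Setting ∂π_A/∂q_A = 0: 349 - 4q_A - 2(q_F + q_E) = 0.
Ember's first-order condition: 345 - 4q_E - 2(q_F + q_A) = 0.
Adding the 3 first-order conditions: 945 − 8Q = 0, so Q = 945/8.
Back-substituting: q_F = (251 − 945/4)/2 = 59/8, q_A = (349 − 945/4)/2 = 451/8, q_E = (345 − 945/4)/2 = 435/8.
Total output Q = 59/8 + 451/8 + 435/8 = 945/8.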